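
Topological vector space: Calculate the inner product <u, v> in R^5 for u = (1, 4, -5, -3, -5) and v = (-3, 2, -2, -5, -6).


Computing the standard inner product <u, v> = sum u_i * v_i
= 1*-3 + 4*2 + -5*-2 + -3*-5 + -5*-6
= -3 + 8 + 10 + 15 + 30
= 60

60


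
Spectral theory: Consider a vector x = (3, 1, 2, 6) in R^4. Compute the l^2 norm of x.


The l^2 norm = (sum |x_i|^2)^(1/2)
Sum of 2th powers = 9 + 1 + 4 + 36 = 50
||x||_2 = (50)^(1/2) = 7.0711

7.0711


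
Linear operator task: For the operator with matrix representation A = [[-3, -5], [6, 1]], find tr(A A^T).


trace(A * A^T) = sum of squares of all entries
= (-3)^2 + (-5)^2 + 6^2 + 1^2
= 9 + 25 + 36 + 1
= 71

71


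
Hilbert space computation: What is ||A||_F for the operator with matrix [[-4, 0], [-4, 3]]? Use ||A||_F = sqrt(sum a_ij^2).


||A||_F^2 = sum a_ij^2
= (-4)^2 + 0^2 + (-4)^2 + 3^2
= 16 + 0 + 16 + 9 = 41
||A||_F = sqrt(41) = 6.4031

6.4031


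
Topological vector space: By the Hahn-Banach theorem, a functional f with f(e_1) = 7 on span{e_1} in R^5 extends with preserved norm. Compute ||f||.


The norm of f is given by ||f|| = sup_{||x||=1} |f(x)|.
On span{e_1}, ||e_1|| = 1, so ||f|| = |f(e_1)| / ||e_1||
= |7| / 1 = 7.0000

7.0000


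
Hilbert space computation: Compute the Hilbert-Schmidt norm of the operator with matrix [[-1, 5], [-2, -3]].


The Hilbert-Schmidt norm is sqrt(sum of squares of all entries).
Sum of squares = (-1)^2 + 5^2 + (-2)^2 + (-3)^2
= 1 + 25 + 4 + 9 = 39
||T||_HS = sqrt(39) = 6.2450

6.2450


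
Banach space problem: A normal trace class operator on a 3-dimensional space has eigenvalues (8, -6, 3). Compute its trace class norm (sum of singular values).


For a normal operator, singular values equal |eigenvalues|.
Trace norm = sum |lambda_i| = 8 + 6 + 3
= 17

17


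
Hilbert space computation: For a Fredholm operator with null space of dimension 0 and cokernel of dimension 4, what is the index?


The Fredholm index is defined as ind(T) = dim(ker T) - dim(coker T)
= 0 - 4
= -4

-4


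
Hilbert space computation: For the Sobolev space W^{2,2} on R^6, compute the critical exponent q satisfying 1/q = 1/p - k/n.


Using the Sobolev embedding formula: 1/q = 1/p - k/n
1/q = 1/2 - 2/6 = 1/6
q = 1/(1/6) = 6

6.0000


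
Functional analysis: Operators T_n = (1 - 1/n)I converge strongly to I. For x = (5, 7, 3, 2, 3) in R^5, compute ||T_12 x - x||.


T_12 x - x = (1 - 1/12)x - x = -x/12
||x|| = sqrt(96) = 9.7980
||T_12 x - x|| = ||x||/12 = 9.7980/12 = 0.8165

0.8165


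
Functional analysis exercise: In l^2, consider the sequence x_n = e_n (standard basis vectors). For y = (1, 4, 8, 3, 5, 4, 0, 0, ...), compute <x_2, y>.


x_2 = e_2 is the standard basis vector with 1 in position 2.
<x_2, y> = y_2 = 4
As n -> infinity, <x_n, y> -> 0, confirming weak convergence of (x_n) to 0.

4


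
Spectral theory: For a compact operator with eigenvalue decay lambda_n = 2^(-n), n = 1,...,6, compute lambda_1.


The eigenvalue formula gives lambda_1 = 1/2^1
= 1/2
= 0.5000

0.5000


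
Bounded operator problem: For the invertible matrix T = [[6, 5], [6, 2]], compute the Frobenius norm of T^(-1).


det(T) = 6*2 - 5*6 = -18
T^(-1) = (1/-18) * [[2, -5], [-6, 6]] = [[-0.1111, 0.2778], [0.3333, -0.3333]]
||T^(-1)||_F^2 = (-0.1111)^2 + 0.2778^2 + 0.3333^2 + (-0.3333)^2 = 0.3117
||T^(-1)||_F = sqrt(0.3117) = 0.5583

0.5583


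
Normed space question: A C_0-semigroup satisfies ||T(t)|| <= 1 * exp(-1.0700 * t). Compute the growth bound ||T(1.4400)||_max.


||T(1.4400)|| <= 1 * exp(-1.0700 * 1.4400)
= 1 * exp(-1.5408)
= 1 * 0.2142
= 0.2142

0.2142


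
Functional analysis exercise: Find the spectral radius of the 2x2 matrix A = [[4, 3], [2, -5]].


For a 2x2 matrix, eigenvalues satisfy lambda^2 - (trace)*lambda + det = 0
trace = 4 + -5 = -1
det = 4*-5 - 3*2 = -26
discriminant = (-1)^2 - 4*(-26) = 105
spectral radius = max |eigenvalue| = 5.6235

5.6235


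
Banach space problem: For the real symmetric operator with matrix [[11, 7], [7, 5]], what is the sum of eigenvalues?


For a self-adjoint (symmetric) matrix, the eigenvalues are real.
The sum of eigenvalues equals the trace of the matrix.
trace = 11 + 5 = 16

16


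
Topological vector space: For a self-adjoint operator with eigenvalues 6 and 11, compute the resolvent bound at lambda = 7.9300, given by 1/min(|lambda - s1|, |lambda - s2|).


dist(7.9300, {6, 11}) = min(|7.9300 - 6|, |7.9300 - 11|)
= min(1.9300, 3.0700) = 1.9300
Resolvent bound = 1/1.9300 = 0.5181

0.5181


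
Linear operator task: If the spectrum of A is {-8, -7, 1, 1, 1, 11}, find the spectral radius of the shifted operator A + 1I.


Spectrum of A + 1I = {-7, -6, 2, 2, 2, 12}
Spectral radius = max |lambda| over the shifted spectrum
= max(7, 6, 2, 2, 2, 12) = 12

12


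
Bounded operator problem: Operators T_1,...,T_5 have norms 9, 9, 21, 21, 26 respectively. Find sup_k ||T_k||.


By the Uniform Boundedness Principle, the supremum of norms is finite.
sup_k ||T_k|| = max(9, 9, 21, 21, 26) = 26

26


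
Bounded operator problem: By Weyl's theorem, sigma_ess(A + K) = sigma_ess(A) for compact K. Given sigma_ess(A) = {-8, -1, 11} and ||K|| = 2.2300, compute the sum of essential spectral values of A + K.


By Weyl's theorem, the essential spectrum is invariant under compact perturbations.
sigma_ess(A + K) = sigma_ess(A) = {-8, -1, 11}
Sum = -8 + -1 + 11 = 2

2


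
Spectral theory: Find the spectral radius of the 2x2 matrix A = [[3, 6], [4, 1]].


For a 2x2 matrix, eigenvalues satisfy lambda^2 - (trace)*lambda + det = 0
trace = 3 + 1 = 4
det = 3*1 - 6*4 = -21
discriminant = 4^2 - 4*(-21) = 100
spectral radius = max |eigenvalue| = 7.0000

7.0000


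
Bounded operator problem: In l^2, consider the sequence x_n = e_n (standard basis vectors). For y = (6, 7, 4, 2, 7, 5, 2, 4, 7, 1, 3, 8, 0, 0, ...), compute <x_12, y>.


x_12 = e_12 is the standard basis vector with 1 in position 12.
<x_12, y> = y_12 = 8
As n -> infinity, <x_n, y> -> 0, confirming weak convergence of (x_n) to 0.

8


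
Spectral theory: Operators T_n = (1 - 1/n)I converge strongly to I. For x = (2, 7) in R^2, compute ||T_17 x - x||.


T_17 x - x = (1 - 1/17)x - x = -x/17
||x|| = sqrt(53) = 7.2801
||T_17 x - x|| = ||x||/17 = 7.2801/17 = 0.4282

0.4282


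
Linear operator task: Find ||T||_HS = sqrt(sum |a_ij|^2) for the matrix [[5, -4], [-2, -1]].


The Hilbert-Schmidt norm is sqrt(sum of squares of all entries).
Sum of squares = 5^2 + (-4)^2 + (-2)^2 + (-1)^2
= 25 + 16 + 4 + 1 = 46
||T||_HS = sqrt(46) = 6.7823

6.7823


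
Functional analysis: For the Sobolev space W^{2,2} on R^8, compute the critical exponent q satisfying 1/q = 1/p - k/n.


Using the Sobolev embedding formula: 1/q = 1/p - k/n
1/q = 1/2 - 2/8 = 1/4
q = 1/(1/4) = 4

4.0000


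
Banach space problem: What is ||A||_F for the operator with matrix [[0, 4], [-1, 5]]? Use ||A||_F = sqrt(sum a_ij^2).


||A||_F^2 = sum a_ij^2
= 0^2 + 4^2 + (-1)^2 + 5^2
= 0 + 16 + 1 + 25 = 42
||A||_F = sqrt(42) = 6.4807

6.4807


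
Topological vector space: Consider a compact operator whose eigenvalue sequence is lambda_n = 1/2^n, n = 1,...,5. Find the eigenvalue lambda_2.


The eigenvalue formula gives lambda_2 = 1/2^2
= 1/4
= 0.2500

0.2500


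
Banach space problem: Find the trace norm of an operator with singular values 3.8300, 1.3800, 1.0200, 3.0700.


The nuclear norm is the sum of all singular values.
||T||_1 = 3.8300 + 1.3800 + 1.0200 + 3.0700
= 9.3000

9.3000


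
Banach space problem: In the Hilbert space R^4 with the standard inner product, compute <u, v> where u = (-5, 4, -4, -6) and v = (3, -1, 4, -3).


Computing the standard inner product <u, v> = sum u_i * v_i
= -5*3 + 4*-1 + -4*4 + -6*-3
= -15 + -4 + -16 + 18
= -17

-17


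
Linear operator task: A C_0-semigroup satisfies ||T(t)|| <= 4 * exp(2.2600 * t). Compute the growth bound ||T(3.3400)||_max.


||T(3.3400)|| <= 4 * exp(2.2600 * 3.3400)
= 4 * exp(7.5484)
= 4 * 1897.7040
= 7590.8159

7590.8159


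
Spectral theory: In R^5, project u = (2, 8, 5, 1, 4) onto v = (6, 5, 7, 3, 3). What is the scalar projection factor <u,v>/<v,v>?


Computing <u,v> = 2*6 + 8*5 + 5*7 + 1*3 + 4*3 = 102
Computing <v,v> = 6^2 + 5^2 + 7^2 + 3^2 + 3^2 = 128
Projection coefficient = 102/128 = 0.7969

0.7969


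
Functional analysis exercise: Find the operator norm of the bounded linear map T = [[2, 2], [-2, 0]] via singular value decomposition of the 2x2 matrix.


A^T A = [[8, 4], [4, 4]]
trace(A^T A) = 12, det(A^T A) = 16
discriminant = 12^2 - 4*16 = 80
Largest eigenvalue of A^T A = (trace + sqrt(disc))/2 = 10.4721
||T|| = sqrt(10.4721) = 3.2361

3.2361


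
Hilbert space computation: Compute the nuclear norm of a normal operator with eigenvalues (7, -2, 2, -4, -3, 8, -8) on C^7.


For a normal operator, singular values equal |eigenvalues|.
Trace norm = sum |lambda_i| = 7 + 2 + 2 + 4 + 3 + 8 + 8
= 34

34


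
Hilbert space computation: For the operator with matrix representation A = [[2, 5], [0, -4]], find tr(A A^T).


trace(A * A^T) = sum of squares of all entries
= 2^2 + 5^2 + 0^2 + (-4)^2
= 4 + 25 + 0 + 16
= 45

45


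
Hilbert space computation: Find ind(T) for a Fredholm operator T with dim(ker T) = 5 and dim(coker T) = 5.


The Fredholm index is defined as ind(T) = dim(ker T) - dim(coker T)
= 5 - 5
= 0

0


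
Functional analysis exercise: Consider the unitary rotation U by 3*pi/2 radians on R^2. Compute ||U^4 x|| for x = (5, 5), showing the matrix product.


U is a rotation by theta = 3*pi/2
U^4 = rotation by 4*theta = 12*pi/2 = 0*pi/2 (mod 2*pi)
cos(0*pi/2) = 1.0000, sin(0*pi/2) = 0.0000
U^4 x = (1.0000 * 5 - 0.0000 * 5, 0.0000 * 5 + 1.0000 * 5)
= (5.0000, 5.0000)
||U^4 x|| = sqrt(5.0000^2 + 5.0000^2) = sqrt(50.0000) = 7.0711

7.0711


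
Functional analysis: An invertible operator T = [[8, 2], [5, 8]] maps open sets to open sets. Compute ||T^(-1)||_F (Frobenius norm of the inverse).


det(T) = 8*8 - 2*5 = 54
T^(-1) = (1/54) * [[8, -2], [-5, 8]] = [[0.1481, -0.0370], [-0.0926, 0.1481]]
||T^(-1)||_F^2 = 0.1481^2 + (-0.0370)^2 + (-0.0926)^2 + 0.1481^2 = 0.0538
||T^(-1)||_F = sqrt(0.0538) = 0.2320

0.2320


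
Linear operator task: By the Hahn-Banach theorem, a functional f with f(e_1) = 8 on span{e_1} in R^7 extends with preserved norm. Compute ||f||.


The norm of f is given by ||f|| = sup_{||x||=1} |f(x)|.
On span{e_1}, ||e_1|| = 1, so ||f|| = |f(e_1)| / ||e_1||
= |8| / 1 = 8.0000

8.0000


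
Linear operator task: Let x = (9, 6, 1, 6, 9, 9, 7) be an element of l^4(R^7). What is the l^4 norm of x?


The l^4 norm = (sum |x_i|^4)^(1/4)
Sum of 4th powers = 6561 + 1296 + 1 + 1296 + 6561 + 6561 + 2401 = 24677
||x||_4 = (24677)^(1/4) = 12.5335

12.5335


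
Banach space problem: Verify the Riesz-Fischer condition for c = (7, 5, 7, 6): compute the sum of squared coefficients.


sum |c_n|^2 = 7^2 + 5^2 + 7^2 + 6^2
= 49 + 25 + 49 + 36
= 159

159


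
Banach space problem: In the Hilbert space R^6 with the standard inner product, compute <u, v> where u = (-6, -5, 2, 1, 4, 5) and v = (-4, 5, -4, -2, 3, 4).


Computing the standard inner product <u, v> = sum u_i * v_i
= -6*-4 + -5*5 + 2*-4 + 1*-2 + 4*3 + 5*4
= 24 + -25 + -8 + -2 + 12 + 20
= 21

21


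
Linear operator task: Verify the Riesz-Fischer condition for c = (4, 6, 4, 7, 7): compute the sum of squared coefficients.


sum |c_n|^2 = 4^2 + 6^2 + 4^2 + 7^2 + 7^2
= 16 + 36 + 16 + 49 + 49
= 166

166


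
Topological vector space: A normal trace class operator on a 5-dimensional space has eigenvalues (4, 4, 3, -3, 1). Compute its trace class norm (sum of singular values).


For a normal operator, singular values equal |eigenvalues|.
Trace norm = sum |lambda_i| = 4 + 4 + 3 + 3 + 1
= 15

15


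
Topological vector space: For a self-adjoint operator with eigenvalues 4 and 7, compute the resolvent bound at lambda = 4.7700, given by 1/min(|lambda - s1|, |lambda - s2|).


dist(4.7700, {4, 7}) = min(|4.7700 - 4|, |4.7700 - 7|)
= min(0.7700, 2.2300) = 0.7700
Resolvent bound = 1/0.7700 = 1.2987

1.2987


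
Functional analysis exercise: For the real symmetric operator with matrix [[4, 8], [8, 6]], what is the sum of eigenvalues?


For a self-adjoint (symmetric) matrix, the eigenvalues are real.
The sum of eigenvalues equals the trace of the matrix.
trace = 4 + 6 = 10

10


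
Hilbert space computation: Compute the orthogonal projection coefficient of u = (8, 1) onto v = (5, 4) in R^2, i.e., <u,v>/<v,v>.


Computing <u,v> = 8*5 + 1*4 = 44
Computing <v,v> = 5^2 + 4^2 = 41
Projection coefficient = 44/41 = 1.0732

1.0732


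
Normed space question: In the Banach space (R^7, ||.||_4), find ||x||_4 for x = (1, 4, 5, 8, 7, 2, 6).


The l^4 norm = (sum |x_i|^4)^(1/4)
Sum of 4th powers = 1 + 256 + 625 + 4096 + 2401 + 16 + 1296 = 8691
||x||_4 = (8691)^(1/4) = 9.6553

9.6553


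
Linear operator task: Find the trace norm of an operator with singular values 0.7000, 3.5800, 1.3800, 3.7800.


The nuclear norm is the sum of all singular values.
||T||_1 = 0.7000 + 3.5800 + 1.3800 + 3.7800
= 9.4400

9.4400


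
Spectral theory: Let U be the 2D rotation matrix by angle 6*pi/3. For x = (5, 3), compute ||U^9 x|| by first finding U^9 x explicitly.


U is a rotation by theta = 6*pi/3
U^9 = rotation by 9*theta = 54*pi/3 = 0*pi/3 (mod 2*pi)
cos(0*pi/3) = 1.0000, sin(0*pi/3) = 0.0000
U^9 x = (1.0000 * 5 - 0.0000 * 3, 0.0000 * 5 + 1.0000 * 3)
= (5.0000, 3.0000)
||U^9 x|| = sqrt(5.0000^2 + 3.0000^2) = sqrt(34.0000) = 5.8310

5.8310


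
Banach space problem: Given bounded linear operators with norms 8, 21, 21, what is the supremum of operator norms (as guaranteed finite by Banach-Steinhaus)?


By the Uniform Boundedness Principle, the supremum of norms is finite.
sup_k ||T_k|| = max(8, 21, 21) = 21

21


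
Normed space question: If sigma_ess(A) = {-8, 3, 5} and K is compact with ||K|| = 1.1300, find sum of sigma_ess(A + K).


By Weyl's theorem, the essential spectrum is invariant under compact perturbations.
sigma_ess(A + K) = sigma_ess(A) = {-8, 3, 5}
Sum = -8 + 3 + 5 = 0

0


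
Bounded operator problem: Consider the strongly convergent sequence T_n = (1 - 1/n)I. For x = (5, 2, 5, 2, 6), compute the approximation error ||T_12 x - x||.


T_12 x - x = (1 - 1/12)x - x = -x/12
||x|| = sqrt(94) = 9.6954
||T_12 x - x|| = ||x||/12 = 9.6954/12 = 0.8079

0.8079


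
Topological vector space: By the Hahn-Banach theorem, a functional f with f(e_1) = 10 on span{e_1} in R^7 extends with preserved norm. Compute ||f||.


The norm of f is given by ||f|| = sup_{||x||=1} |f(x)|.
On span{e_1}, ||e_1|| = 1, so ||f|| = |f(e_1)| / ||e_1||
= |10| / 1 = 10.0000

10.0000


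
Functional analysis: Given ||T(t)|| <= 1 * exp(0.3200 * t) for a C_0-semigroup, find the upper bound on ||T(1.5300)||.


||T(1.5300)|| <= 1 * exp(0.3200 * 1.5300)
= 1 * exp(0.4896)
= 1 * 1.6317
= 1.6317

1.6317


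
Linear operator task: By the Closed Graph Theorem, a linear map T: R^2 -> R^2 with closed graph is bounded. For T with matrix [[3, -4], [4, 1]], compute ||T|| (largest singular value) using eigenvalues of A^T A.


A^T A = [[25, -8], [-8, 17]]
trace(A^T A) = 42, det(A^T A) = 361
discriminant = 42^2 - 4*361 = 320
Largest eigenvalue of A^T A = (trace + sqrt(disc))/2 = 29.9443
||T|| = sqrt(29.9443) = 5.4721

5.4721


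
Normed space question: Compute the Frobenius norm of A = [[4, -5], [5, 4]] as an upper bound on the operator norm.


||A||_F^2 = sum a_ij^2
= 4^2 + (-5)^2 + 5^2 + 4^2
= 16 + 25 + 25 + 16 = 82
||A||_F = sqrt(82) = 9.0554

9.0554


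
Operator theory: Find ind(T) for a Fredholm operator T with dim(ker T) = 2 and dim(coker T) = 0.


The Fredholm index is defined as ind(T) = dim(ker T) - dim(coker T)
= 2 - 0
= 2

2


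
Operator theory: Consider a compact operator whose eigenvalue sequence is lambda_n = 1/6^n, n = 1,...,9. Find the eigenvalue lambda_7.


The eigenvalue formula gives lambda_7 = 1/6^7
= 1/279936
= 3.5722e-06

3.5722e-06


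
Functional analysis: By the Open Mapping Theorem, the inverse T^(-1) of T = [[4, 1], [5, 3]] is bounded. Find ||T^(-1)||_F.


det(T) = 4*3 - 1*5 = 7
T^(-1) = (1/7) * [[3, -1], [-5, 4]] = [[0.4286, -0.1429], [-0.7143, 0.5714]]
||T^(-1)||_F^2 = 0.4286^2 + (-0.1429)^2 + (-0.7143)^2 + 0.5714^2 = 1.0408
||T^(-1)||_F = sqrt(1.0408) = 1.0202

1.0202


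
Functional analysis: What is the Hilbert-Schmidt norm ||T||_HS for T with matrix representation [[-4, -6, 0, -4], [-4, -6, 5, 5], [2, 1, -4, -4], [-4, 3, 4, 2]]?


The Hilbert-Schmidt norm is sqrt(sum of squares of all entries).
Sum of squares = (-4)^2 + (-6)^2 + 0^2 + (-4)^2 + (-4)^2 + (-6)^2 + 5^2 + 5^2 + 2^2 + 1^2 + (-4)^2 + (-4)^2 + (-4)^2 + 3^2 + 4^2 + 2^2
= 16 + 36 + 0 + 16 + 16 + 36 + 25 + 25 + 4 + 1 + 16 + 16 + 16 + 9 + 16 + 4 = 252
||T||_HS = sqrt(252) = 15.8745

15.8745


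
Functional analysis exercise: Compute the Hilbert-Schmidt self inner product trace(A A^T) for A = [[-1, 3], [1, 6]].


trace(A * A^T) = sum of squares of all entries
= (-1)^2 + 3^2 + 1^2 + 6^2
= 1 + 9 + 1 + 36
= 47

47


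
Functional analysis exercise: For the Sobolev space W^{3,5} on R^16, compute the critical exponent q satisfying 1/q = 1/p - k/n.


Using the Sobolev embedding formula: 1/q = 1/p - k/n
1/q = 1/5 - 3/16 = 1/80
q = 1/(1/80) = 80

80.0000


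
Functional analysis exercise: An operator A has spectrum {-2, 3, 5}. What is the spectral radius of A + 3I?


Spectrum of A + 3I = {1, 6, 8}
Spectral radius = max |lambda| over the shifted spectrum
= max(1, 6, 8) = 8

8


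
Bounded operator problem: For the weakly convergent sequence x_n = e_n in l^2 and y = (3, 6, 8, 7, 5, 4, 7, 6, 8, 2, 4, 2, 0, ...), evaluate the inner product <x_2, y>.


x_2 = e_2 is the standard basis vector with 1 in position 2.
<x_2, y> = y_2 = 6
As n -> infinity, <x_n, y> -> 0, confirming weak convergence of (x_n) to 0.

6


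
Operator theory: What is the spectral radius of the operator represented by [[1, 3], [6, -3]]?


For a 2x2 matrix, eigenvalues satisfy lambda^2 - (trace)*lambda + det = 0
trace = 1 + -3 = -2
det = 1*-3 - 3*6 = -21
discriminant = (-2)^2 - 4*(-21) = 88
spectral radius = max |eigenvalue| = 5.6904

5.6904


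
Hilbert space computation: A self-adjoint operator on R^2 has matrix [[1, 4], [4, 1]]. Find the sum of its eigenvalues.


For a self-adjoint (symmetric) matrix, the eigenvalues are real.
The sum of eigenvalues equals the trace of the matrix.
trace = 1 + 1 = 2

2


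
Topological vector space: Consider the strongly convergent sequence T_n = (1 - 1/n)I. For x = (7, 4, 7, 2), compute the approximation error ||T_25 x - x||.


T_25 x - x = (1 - 1/25)x - x = -x/25
||x|| = sqrt(118) = 10.8628
||T_25 x - x|| = ||x||/25 = 10.8628/25 = 0.4345

0.4345


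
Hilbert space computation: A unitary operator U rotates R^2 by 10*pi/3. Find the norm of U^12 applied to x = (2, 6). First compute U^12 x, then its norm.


U is a rotation by theta = 10*pi/3
U^12 = rotation by 12*theta = 120*pi/3 = 0*pi/3 (mod 2*pi)
cos(0*pi/3) = 1.0000, sin(0*pi/3) = 0.0000
U^12 x = (1.0000 * 2 - 0.0000 * 6, 0.0000 * 2 + 1.0000 * 6)
= (2.0000, 6.0000)
||U^12 x|| = sqrt(2.0000^2 + 6.0000^2) = sqrt(40.0000) = 6.3246

6.3246


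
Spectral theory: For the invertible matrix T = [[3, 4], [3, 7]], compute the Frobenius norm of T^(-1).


det(T) = 3*7 - 4*3 = 9
T^(-1) = (1/9) * [[7, -4], [-3, 3]] = [[0.7778, -0.4444], [-0.3333, 0.3333]]
||T^(-1)||_F^2 = 0.7778^2 + (-0.4444)^2 + (-0.3333)^2 + 0.3333^2 = 1.0247
||T^(-1)||_F = sqrt(1.0247) = 1.0123

1.0123


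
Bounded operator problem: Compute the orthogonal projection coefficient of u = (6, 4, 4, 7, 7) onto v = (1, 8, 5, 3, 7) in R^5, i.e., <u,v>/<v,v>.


Computing <u,v> = 6*1 + 4*8 + 4*5 + 7*3 + 7*7 = 128
Computing <v,v> = 1^2 + 8^2 + 5^2 + 3^2 + 7^2 = 148
Projection coefficient = 128/148 = 0.8649

0.8649


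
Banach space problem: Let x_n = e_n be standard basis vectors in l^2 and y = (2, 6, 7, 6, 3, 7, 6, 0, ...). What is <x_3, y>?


x_3 = e_3 is the standard basis vector with 1 in position 3.
<x_3, y> = y_3 = 7
As n -> infinity, <x_n, y> -> 0, confirming weak convergence of (x_n) to 0.

7


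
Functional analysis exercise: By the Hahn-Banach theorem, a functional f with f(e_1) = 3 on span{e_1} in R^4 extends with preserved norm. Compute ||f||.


The norm of f is given by ||f|| = sup_{||x||=1} |f(x)|.
On span{e_1}, ||e_1|| = 1, so ||f|| = |f(e_1)| / ||e_1||
= |3| / 1 = 3.0000

3.0000


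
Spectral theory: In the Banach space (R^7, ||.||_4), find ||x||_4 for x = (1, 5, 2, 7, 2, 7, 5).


The l^4 norm = (sum |x_i|^4)^(1/4)
Sum of 4th powers = 1 + 625 + 16 + 2401 + 16 + 2401 + 625 = 6085
||x||_4 = (6085)^(1/4) = 8.8321

8.8321


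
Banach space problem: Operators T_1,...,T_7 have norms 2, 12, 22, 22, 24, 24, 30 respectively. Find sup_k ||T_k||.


By the Uniform Boundedness Principle, the supremum of norms is finite.
sup_k ||T_k|| = max(2, 12, 22, 22, 24, 24, 30) = 30

30


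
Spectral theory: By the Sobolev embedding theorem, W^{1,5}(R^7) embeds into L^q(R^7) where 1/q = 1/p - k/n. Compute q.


Using the Sobolev embedding formula: 1/q = 1/p - k/n
1/q = 1/5 - 1/7 = 2/35
q = 1/(2/35) = 35/2 = 17.5000

17.5000


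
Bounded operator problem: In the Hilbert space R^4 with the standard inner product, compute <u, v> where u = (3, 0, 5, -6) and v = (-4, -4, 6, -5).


Computing the standard inner product <u, v> = sum u_i * v_i
= 3*-4 + 0*-4 + 5*6 + -6*-5
= -12 + 0 + 30 + 30
= 48

48


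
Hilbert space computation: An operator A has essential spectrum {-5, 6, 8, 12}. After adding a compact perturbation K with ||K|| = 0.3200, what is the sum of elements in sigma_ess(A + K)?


By Weyl's theorem, the essential spectrum is invariant under compact perturbations.
sigma_ess(A + K) = sigma_ess(A) = {-5, 6, 8, 12}
Sum = -5 + 6 + 8 + 12 = 21

21


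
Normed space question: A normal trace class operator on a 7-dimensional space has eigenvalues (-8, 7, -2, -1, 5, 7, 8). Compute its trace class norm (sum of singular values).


For a normal operator, singular values equal |eigenvalues|.
Trace norm = sum |lambda_i| = 8 + 7 + 2 + 1 + 5 + 7 + 8
= 38

38


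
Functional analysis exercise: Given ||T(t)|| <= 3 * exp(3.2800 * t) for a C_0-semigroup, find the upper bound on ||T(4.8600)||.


||T(4.8600)|| <= 3 * exp(3.2800 * 4.8600)
= 3 * exp(15.9408)
= 3 * 8.3753e+06
= 2.5126e+07

2.5126e+07


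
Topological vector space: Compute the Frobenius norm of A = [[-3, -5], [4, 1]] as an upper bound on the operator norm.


||A||_F^2 = sum a_ij^2
= (-3)^2 + (-5)^2 + 4^2 + 1^2
= 9 + 25 + 16 + 1 = 51
||A||_F = sqrt(51) = 7.1414

7.1414


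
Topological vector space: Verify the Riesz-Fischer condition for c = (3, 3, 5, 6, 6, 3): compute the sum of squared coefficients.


sum |c_n|^2 = 3^2 + 3^2 + 5^2 + 6^2 + 6^2 + 3^2
= 9 + 9 + 25 + 36 + 36 + 9
= 124

124


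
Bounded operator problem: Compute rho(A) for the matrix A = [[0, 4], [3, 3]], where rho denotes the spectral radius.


For a 2x2 matrix, eigenvalues satisfy lambda^2 - (trace)*lambda + det = 0
trace = 0 + 3 = 3
det = 0*3 - 4*3 = -12
discriminant = 3^2 - 4*(-12) = 57
spectral radius = max |eigenvalue| = 5.2749

5.2749


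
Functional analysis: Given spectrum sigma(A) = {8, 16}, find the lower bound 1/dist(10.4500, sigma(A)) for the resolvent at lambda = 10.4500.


dist(10.4500, {8, 16}) = min(|10.4500 - 8|, |10.4500 - 16|)
= min(2.4500, 5.5500) = 2.4500
Resolvent bound = 1/2.4500 = 0.4082

0.4082


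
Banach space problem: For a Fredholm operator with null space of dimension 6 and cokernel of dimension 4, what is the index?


The Fredholm index is defined as ind(T) = dim(ker T) - dim(coker T)
= 6 - 4
= 2

2


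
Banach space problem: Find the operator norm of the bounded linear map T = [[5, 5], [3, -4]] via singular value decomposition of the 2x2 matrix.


A^T A = [[34, 13], [13, 41]]
trace(A^T A) = 75, det(A^T A) = 1225
discriminant = 75^2 - 4*1225 = 725
Largest eigenvalue of A^T A = (trace + sqrt(disc))/2 = 50.9629
||T|| = sqrt(50.9629) = 7.1388

7.1388


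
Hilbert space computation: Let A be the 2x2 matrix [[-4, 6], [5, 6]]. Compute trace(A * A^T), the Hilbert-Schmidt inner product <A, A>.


trace(A * A^T) = sum of squares of all entries
= (-4)^2 + 6^2 + 5^2 + 6^2
= 16 + 36 + 25 + 36
= 113

113


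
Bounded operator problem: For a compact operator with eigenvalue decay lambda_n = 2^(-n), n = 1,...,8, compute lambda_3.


The eigenvalue formula gives lambda_3 = 1/2^3
= 1/8
= 0.1250

0.1250


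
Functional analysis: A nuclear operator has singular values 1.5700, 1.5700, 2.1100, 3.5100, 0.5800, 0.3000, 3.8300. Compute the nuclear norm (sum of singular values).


The nuclear norm is the sum of all singular values.
||T||_1 = 1.5700 + 1.5700 + 2.1100 + 3.5100 + 0.5800 + 0.3000 + 3.8300
= 13.4700

13.4700


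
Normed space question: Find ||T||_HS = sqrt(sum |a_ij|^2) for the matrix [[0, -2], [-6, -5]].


The Hilbert-Schmidt norm is sqrt(sum of squares of all entries).
Sum of squares = 0^2 + (-2)^2 + (-6)^2 + (-5)^2
= 0 + 4 + 36 + 25 = 65
||T||_HS = sqrt(65) = 8.0623

8.0623


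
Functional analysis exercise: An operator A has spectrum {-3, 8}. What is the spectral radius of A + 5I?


Spectrum of A + 5I = {2, 13}
Spectral radius = max |lambda| over the shifted spectrum
= max(2, 13) = 13

13


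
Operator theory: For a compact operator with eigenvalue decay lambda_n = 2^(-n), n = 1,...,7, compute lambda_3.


The eigenvalue formula gives lambda_3 = 1/2^3
= 1/8
= 0.1250

0.1250


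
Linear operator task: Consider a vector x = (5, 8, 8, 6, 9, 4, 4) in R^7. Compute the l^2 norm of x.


The l^2 norm = (sum |x_i|^2)^(1/2)
Sum of 2th powers = 25 + 64 + 64 + 36 + 81 + 16 + 16 = 302
||x||_2 = (302)^(1/2) = 17.3781

17.3781


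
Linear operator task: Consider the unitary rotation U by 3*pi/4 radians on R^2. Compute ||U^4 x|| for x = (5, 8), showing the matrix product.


U is a rotation by theta = 3*pi/4
U^4 = rotation by 4*theta = 12*pi/4 = 4*pi/4 (mod 2*pi)
cos(4*pi/4) = -1.0000, sin(4*pi/4) = 0.0000
U^4 x = (-1.0000 * 5 - 0.0000 * 8, 0.0000 * 5 + -1.0000 * 8)
= (-5.0000, -8.0000)
||U^4 x|| = sqrt((-5.0000)^2 + (-8.0000)^2) = sqrt(89.0000) = 9.4340

9.4340


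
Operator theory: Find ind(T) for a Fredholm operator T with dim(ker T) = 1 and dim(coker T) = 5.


The Fredholm index is defined as ind(T) = dim(ker T) - dim(coker T)
= 1 - 5
= -4

-4


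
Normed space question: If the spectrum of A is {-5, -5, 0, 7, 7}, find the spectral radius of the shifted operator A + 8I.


Spectrum of A + 8I = {3, 3, 8, 15, 15}
Spectral radius = max |lambda| over the shifted spectrum
= max(3, 3, 8, 15, 15) = 15

15


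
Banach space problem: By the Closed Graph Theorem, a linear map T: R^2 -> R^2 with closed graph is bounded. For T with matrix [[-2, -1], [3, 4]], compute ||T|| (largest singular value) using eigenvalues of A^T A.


A^T A = [[13, 14], [14, 17]]
trace(A^T A) = 30, det(A^T A) = 25
discriminant = 30^2 - 4*25 = 800
Largest eigenvalue of A^T A = (trace + sqrt(disc))/2 = 29.1421
||T|| = sqrt(29.1421) = 5.3983

5.3983


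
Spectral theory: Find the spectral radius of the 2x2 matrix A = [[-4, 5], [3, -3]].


For a 2x2 matrix, eigenvalues satisfy lambda^2 - (trace)*lambda + det = 0
trace = -4 + -3 = -7
det = -4*-3 - 5*3 = -3
discriminant = (-7)^2 - 4*(-3) = 61
spectral radius = max |eigenvalue| = 7.4051

7.4051


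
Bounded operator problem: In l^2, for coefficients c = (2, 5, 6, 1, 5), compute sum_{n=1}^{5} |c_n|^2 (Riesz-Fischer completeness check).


sum |c_n|^2 = 2^2 + 5^2 + 6^2 + 1^2 + 5^2
= 4 + 25 + 36 + 1 + 25
= 91

91


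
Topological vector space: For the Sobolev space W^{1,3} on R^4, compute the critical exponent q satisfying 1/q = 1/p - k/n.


Using the Sobolev embedding formula: 1/q = 1/p - k/n
1/q = 1/3 - 1/4 = 1/12
q = 1/(1/12) = 12

12.0000


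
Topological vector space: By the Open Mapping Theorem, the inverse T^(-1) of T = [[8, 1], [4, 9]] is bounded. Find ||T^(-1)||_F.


det(T) = 8*9 - 1*4 = 68
T^(-1) = (1/68) * [[9, -1], [-4, 8]] = [[0.1324, -0.0147], [-0.0588, 0.1176]]
||T^(-1)||_F^2 = 0.1324^2 + (-0.0147)^2 + (-0.0588)^2 + 0.1176^2 = 0.0350
||T^(-1)||_F = sqrt(0.0350) = 0.1872

0.1872


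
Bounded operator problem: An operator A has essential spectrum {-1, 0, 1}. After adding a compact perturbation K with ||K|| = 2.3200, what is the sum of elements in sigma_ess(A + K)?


By Weyl's theorem, the essential spectrum is invariant under compact perturbations.
sigma_ess(A + K) = sigma_ess(A) = {-1, 0, 1}
Sum = -1 + 0 + 1 = 0

0


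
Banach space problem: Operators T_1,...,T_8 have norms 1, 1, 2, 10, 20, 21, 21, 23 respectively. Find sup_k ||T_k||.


By the Uniform Boundedness Principle, the supremum of norms is finite.
sup_k ||T_k|| = max(1, 1, 2, 10, 20, 21, 21, 23) = 23

23


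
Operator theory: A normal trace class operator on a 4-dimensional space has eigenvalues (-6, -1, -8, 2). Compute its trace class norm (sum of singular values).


For a normal operator, singular values equal |eigenvalues|.
Trace norm = sum |lambda_i| = 6 + 1 + 8 + 2
= 17

17


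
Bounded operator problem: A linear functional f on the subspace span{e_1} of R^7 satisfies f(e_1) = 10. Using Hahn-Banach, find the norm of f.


The norm of f is given by ||f|| = sup_{||x||=1} |f(x)|.
On span{e_1}, ||e_1|| = 1, so ||f|| = |f(e_1)| / ||e_1||
= |10| / 1 = 10.0000

10.0000


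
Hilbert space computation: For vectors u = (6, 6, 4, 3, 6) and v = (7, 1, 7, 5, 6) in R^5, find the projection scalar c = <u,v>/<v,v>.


Computing <u,v> = 6*7 + 6*1 + 4*7 + 3*5 + 6*6 = 127
Computing <v,v> = 7^2 + 1^2 + 7^2 + 5^2 + 6^2 = 160
Projection coefficient = 127/160 = 0.7937

0.7937


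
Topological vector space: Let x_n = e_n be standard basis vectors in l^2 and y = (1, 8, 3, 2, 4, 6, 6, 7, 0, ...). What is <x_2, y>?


x_2 = e_2 is the standard basis vector with 1 in position 2.
<x_2, y> = y_2 = 8
As n -> infinity, <x_n, y> -> 0, confirming weak convergence of (x_n) to 0.

8


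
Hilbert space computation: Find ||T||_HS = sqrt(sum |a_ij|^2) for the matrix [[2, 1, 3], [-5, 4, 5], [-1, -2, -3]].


The Hilbert-Schmidt norm is sqrt(sum of squares of all entries).
Sum of squares = 2^2 + 1^2 + 3^2 + (-5)^2 + 4^2 + 5^2 + (-1)^2 + (-2)^2 + (-3)^2
= 4 + 1 + 9 + 25 + 16 + 25 + 1 + 4 + 9 = 94
||T||_HS = sqrt(94) = 9.6954

9.6954


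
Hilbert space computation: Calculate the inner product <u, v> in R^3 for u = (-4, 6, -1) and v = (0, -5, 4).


Computing the standard inner product <u, v> = sum u_i * v_i
= -4*0 + 6*-5 + -1*4
= 0 + -30 + -4
= -34

-34


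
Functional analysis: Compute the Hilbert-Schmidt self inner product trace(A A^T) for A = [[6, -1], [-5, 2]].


trace(A * A^T) = sum of squares of all entries
= 6^2 + (-1)^2 + (-5)^2 + 2^2
= 36 + 1 + 25 + 4
= 66

66


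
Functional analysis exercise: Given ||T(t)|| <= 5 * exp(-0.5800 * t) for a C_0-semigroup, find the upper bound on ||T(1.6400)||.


||T(1.6400)|| <= 5 * exp(-0.5800 * 1.6400)
= 5 * exp(-0.9512)
= 5 * 0.3863
= 1.9314

1.9314


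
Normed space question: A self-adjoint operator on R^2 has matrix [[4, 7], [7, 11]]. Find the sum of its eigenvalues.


For a self-adjoint (symmetric) matrix, the eigenvalues are real.
The sum of eigenvalues equals the trace of the matrix.
trace = 4 + 11 = 15

15


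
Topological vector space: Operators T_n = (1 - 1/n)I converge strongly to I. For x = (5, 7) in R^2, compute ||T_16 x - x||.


T_16 x - x = (1 - 1/16)x - x = -x/16
||x|| = sqrt(74) = 8.6023
||T_16 x - x|| = ||x||/16 = 8.6023/16 = 0.5376

0.5376


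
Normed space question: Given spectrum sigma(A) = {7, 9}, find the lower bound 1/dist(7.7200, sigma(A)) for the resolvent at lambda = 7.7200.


dist(7.7200, {7, 9}) = min(|7.7200 - 7|, |7.7200 - 9|)
= min(0.7200, 1.2800) = 0.7200
Resolvent bound = 1/0.7200 = 1.3889

1.3889


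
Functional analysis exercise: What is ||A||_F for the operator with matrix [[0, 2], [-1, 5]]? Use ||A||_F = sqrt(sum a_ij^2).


||A||_F^2 = sum a_ij^2
= 0^2 + 2^2 + (-1)^2 + 5^2
= 0 + 4 + 1 + 25 = 30
||A||_F = sqrt(30) = 5.4772

5.4772


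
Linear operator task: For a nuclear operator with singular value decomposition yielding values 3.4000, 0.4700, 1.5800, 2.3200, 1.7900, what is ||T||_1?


The nuclear norm is the sum of all singular values.
||T||_1 = 3.4000 + 0.4700 + 1.5800 + 2.3200 + 1.7900
= 9.5600

9.5600


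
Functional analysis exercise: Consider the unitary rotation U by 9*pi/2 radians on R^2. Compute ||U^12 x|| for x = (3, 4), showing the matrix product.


U is a rotation by theta = 9*pi/2
U^12 = rotation by 12*theta = 108*pi/2 = 0*pi/2 (mod 2*pi)
cos(0*pi/2) = 1.0000, sin(0*pi/2) = 0.0000
U^12 x = (1.0000 * 3 - 0.0000 * 4, 0.0000 * 3 + 1.0000 * 4)
= (3.0000, 4.0000)
||U^12 x|| = sqrt(3.0000^2 + 4.0000^2) = sqrt(25.0000) = 5.0000

5.0000


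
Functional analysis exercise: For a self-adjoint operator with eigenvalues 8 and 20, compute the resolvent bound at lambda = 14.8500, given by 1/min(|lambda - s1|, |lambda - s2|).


dist(14.8500, {8, 20}) = min(|14.8500 - 8|, |14.8500 - 20|)
= min(6.8500, 5.1500) = 5.1500
Resolvent bound = 1/5.1500 = 0.1942

0.1942


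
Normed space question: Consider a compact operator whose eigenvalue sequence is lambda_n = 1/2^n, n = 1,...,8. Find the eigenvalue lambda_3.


The eigenvalue formula gives lambda_3 = 1/2^3
= 1/8
= 0.1250

0.1250


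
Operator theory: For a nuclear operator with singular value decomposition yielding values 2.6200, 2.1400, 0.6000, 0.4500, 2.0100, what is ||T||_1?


The nuclear norm is the sum of all singular values.
||T||_1 = 2.6200 + 2.1400 + 0.6000 + 0.4500 + 2.0100
= 7.8200

7.8200


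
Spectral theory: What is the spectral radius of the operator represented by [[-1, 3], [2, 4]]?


For a 2x2 matrix, eigenvalues satisfy lambda^2 - (trace)*lambda + det = 0
trace = -1 + 4 = 3
det = -1*4 - 3*2 = -10
discriminant = 3^2 - 4*(-10) = 49
spectral radius = max |eigenvalue| = 5.0000

5.0000


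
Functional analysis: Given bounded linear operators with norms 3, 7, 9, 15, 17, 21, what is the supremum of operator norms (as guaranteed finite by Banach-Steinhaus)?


By the Uniform Boundedness Principle, the supremum of norms is finite.
sup_k ||T_k|| = max(3, 7, 9, 15, 17, 21) = 21

21


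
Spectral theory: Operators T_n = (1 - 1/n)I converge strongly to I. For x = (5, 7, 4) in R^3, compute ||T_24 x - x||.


T_24 x - x = (1 - 1/24)x - x = -x/24
||x|| = sqrt(90) = 9.4868
||T_24 x - x|| = ||x||/24 = 9.4868/24 = 0.3953

0.3953


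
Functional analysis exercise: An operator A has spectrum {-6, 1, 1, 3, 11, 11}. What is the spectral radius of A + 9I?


Spectrum of A + 9I = {3, 10, 10, 12, 20, 20}
Spectral radius = max |lambda| over the shifted spectrum
= max(3, 10, 10, 12, 20, 20) = 20

20


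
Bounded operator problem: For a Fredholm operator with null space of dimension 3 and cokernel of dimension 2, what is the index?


The Fredholm index is defined as ind(T) = dim(ker T) - dim(coker T)
= 3 - 2
= 1

1


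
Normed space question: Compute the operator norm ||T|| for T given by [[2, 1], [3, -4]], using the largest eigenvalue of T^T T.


A^T A = [[13, -10], [-10, 17]]
trace(A^T A) = 30, det(A^T A) = 121
discriminant = 30^2 - 4*121 = 416
Largest eigenvalue of A^T A = (trace + sqrt(disc))/2 = 25.1980
||T|| = sqrt(25.1980) = 5.0198

5.0198


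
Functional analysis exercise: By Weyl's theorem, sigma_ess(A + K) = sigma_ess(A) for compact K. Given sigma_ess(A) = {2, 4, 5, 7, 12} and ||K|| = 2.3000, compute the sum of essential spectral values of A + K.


By Weyl's theorem, the essential spectrum is invariant under compact perturbations.
sigma_ess(A + K) = sigma_ess(A) = {2, 4, 5, 7, 12}
Sum = 2 + 4 + 5 + 7 + 12 = 30

30


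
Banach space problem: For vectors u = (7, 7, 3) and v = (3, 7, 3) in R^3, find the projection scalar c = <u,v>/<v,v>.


Computing <u,v> = 7*3 + 7*7 + 3*3 = 79
Computing <v,v> = 3^2 + 7^2 + 3^2 = 67
Projection coefficient = 79/67 = 1.1791

1.1791


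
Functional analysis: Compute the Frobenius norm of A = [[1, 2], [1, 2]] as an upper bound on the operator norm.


||A||_F^2 = sum a_ij^2
= 1^2 + 2^2 + 1^2 + 2^2
= 1 + 4 + 1 + 4 = 10
||A||_F = sqrt(10) = 3.1623

3.1623


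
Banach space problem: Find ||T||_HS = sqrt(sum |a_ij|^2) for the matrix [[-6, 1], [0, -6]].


The Hilbert-Schmidt norm is sqrt(sum of squares of all entries).
Sum of squares = (-6)^2 + 1^2 + 0^2 + (-6)^2
= 36 + 1 + 0 + 36 = 73
||T||_HS = sqrt(73) = 8.5440

8.5440


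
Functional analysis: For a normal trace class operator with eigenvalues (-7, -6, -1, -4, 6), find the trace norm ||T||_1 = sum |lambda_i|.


For a normal operator, singular values equal |eigenvalues|.
Trace norm = sum |lambda_i| = 7 + 6 + 1 + 4 + 6
= 24

24


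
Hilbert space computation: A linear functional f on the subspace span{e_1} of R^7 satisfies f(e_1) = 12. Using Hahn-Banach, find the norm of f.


The norm of f is given by ||f|| = sup_{||x||=1} |f(x)|.
On span{e_1}, ||e_1|| = 1, so ||f|| = |f(e_1)| / ||e_1||
= |12| / 1 = 12.0000

12.0000


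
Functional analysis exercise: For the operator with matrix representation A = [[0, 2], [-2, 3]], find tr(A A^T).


trace(A * A^T) = sum of squares of all entries
= 0^2 + 2^2 + (-2)^2 + 3^2
= 0 + 4 + 4 + 9
= 17

17


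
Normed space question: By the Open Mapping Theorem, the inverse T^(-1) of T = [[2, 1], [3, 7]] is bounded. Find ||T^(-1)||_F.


det(T) = 2*7 - 1*3 = 11
T^(-1) = (1/11) * [[7, -1], [-3, 2]] = [[0.6364, -0.0909], [-0.2727, 0.1818]]
||T^(-1)||_F^2 = 0.6364^2 + (-0.0909)^2 + (-0.2727)^2 + 0.1818^2 = 0.5207
||T^(-1)||_F = sqrt(0.5207) = 0.7216

0.7216


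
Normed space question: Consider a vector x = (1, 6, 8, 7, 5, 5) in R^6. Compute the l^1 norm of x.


The l^1 norm equals the sum of absolute values of all components.
||x||_1 = 1 + 6 + 8 + 7 + 5 + 5
= 32

32.0000


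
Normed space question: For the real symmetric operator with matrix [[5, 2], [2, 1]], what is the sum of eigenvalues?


For a self-adjoint (symmetric) matrix, the eigenvalues are real.
The sum of eigenvalues equals the trace of the matrix.
trace = 5 + 1 = 6

6


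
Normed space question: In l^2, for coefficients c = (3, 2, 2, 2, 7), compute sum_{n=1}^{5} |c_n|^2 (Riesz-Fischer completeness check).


sum |c_n|^2 = 3^2 + 2^2 + 2^2 + 2^2 + 7^2
= 9 + 4 + 4 + 4 + 49
= 70

70


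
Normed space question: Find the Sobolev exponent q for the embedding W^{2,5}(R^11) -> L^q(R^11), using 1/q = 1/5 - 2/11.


Using the Sobolev embedding formula: 1/q = 1/p - k/n
1/q = 1/5 - 2/11 = 1/55
q = 1/(1/55) = 55

55.0000


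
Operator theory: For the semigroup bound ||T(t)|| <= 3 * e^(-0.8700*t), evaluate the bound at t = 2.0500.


||T(2.0500)|| <= 3 * exp(-0.8700 * 2.0500)
= 3 * exp(-1.7835)
= 3 * 0.1680
= 0.5041

0.5041


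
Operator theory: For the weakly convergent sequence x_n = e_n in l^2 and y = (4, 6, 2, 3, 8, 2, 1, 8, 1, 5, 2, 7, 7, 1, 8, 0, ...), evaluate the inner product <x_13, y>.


x_13 = e_13 is the standard basis vector with 1 in position 13.
<x_13, y> = y_13 = 7
As n -> infinity, <x_n, y> -> 0, confirming weak convergence of (x_n) to 0.

7


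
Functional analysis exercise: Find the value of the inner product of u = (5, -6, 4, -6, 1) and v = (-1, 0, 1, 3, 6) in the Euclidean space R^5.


Computing the standard inner product <u, v> = sum u_i * v_i
= 5*-1 + -6*0 + 4*1 + -6*3 + 1*6
= -5 + 0 + 4 + -18 + 6
= -13

-13


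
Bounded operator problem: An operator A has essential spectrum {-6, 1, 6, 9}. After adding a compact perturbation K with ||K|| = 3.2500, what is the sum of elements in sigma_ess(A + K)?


By Weyl's theorem, the essential spectrum is invariant under compact perturbations.
sigma_ess(A + K) = sigma_ess(A) = {-6, 1, 6, 9}
Sum = -6 + 1 + 6 + 9 = 10

10
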